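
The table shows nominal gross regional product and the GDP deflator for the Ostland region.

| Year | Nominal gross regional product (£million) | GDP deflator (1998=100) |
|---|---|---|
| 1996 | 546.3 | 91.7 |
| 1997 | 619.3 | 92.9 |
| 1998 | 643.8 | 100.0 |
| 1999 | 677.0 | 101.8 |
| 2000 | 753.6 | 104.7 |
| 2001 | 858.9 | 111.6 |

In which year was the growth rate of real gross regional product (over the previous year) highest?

1997

1997: real = 619.3/0.929 = 666.63; growth vs 1996 (595.75) = 11.90%.
1998: real = 643.8/1.000 = 643.80; growth vs 1997 (666.63) = -3.42%.
1999: real = 677.0/1.018 = 665.03; growth vs 1998 (643.80) = 3.30%.
2000: real = 753.6/1.047 = 719.77; growth vs 1999 (665.03) = 8.23%.
2001: real = 858.9/1.116 = 769.62; growth vs 2000 (719.77) = 6.93%.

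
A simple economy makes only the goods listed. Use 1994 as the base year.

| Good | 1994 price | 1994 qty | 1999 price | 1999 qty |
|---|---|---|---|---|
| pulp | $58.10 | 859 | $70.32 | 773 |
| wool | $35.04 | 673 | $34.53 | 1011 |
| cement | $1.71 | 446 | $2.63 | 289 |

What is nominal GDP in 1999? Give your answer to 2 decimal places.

Nominal GDP 1999 = Σ (p_1999 × q_1999) = 70.32·773 + 34.53·1011 + 2.63·289 = 90027.26.

$90027.26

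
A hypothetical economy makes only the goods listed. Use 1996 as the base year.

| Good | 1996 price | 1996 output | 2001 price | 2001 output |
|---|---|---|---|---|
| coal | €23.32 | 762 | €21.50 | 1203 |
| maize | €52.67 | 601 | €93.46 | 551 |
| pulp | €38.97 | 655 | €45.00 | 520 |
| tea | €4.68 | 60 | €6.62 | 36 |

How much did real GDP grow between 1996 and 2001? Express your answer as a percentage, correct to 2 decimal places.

3.03%

Real GDP 1996 = Nominal GDP 1996 = 23.32·762 + 52.67·601 + 38.97·655 + 4.68·60 = 75230.66.
Real GDP 2001 (at 1996 prices) = 23.32·1203 + 52.67·551 + 38.97·520 + 4.68·36 = 77508.01.
Real growth = 77508.01/75230.66 − 1 = 0.0303.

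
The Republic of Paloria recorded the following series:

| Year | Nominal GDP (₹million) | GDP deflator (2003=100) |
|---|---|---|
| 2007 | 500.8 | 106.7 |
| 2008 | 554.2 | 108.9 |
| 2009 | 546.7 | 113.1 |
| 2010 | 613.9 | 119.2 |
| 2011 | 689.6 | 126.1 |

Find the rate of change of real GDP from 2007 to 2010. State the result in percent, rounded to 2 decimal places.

9.73%

Real GDP 2007 = 500.8/1.067 = 469.35.
Real GDP 2010 = 613.9/1.192 = 515.02.
Change = 515.02/469.35 − 1 = 0.0973.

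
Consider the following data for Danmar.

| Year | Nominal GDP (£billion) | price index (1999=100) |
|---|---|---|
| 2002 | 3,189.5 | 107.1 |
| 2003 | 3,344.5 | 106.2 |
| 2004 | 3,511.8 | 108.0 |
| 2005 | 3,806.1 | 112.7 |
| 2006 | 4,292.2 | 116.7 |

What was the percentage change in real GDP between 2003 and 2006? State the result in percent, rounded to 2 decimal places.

Real GDP 2003 = 3344.5/1.062 = 3149.25.
Real GDP 2006 = 4292.2/1.167 = 3677.98.
Change = 3677.98/3149.25 − 1 = 0.1679.

16.79%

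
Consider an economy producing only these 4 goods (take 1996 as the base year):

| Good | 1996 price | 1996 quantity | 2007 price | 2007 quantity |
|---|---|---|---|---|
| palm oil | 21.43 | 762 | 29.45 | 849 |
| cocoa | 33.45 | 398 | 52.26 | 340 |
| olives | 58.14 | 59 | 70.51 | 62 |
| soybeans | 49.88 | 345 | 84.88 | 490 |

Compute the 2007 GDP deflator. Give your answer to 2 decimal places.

154.02

Nominal GDP 2007 = 29.45·849 + 52.26·340 + 70.51·62 + 84.88·490 = 88734.27.
Real GDP 2007 (at 1996 prices) = 21.43·849 + 33.45·340 + 58.14·62 + 49.88·490 = 57612.95.
Deflator = Nominal/Real × 100 = 88734.27/57612.95 × 100 = 154.018.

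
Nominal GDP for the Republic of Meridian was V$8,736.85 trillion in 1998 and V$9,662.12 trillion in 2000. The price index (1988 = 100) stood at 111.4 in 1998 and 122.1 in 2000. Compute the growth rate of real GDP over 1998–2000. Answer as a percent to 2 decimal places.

0.90%

Deflate each year: 1998 → 8736.85/1.114 = 7842.77; 2000 → 9662.12/1.221 = 7913.28.
So real GDP changed by 7913.28/7842.77 − 1 = 0.0090, i.e. 0.90%.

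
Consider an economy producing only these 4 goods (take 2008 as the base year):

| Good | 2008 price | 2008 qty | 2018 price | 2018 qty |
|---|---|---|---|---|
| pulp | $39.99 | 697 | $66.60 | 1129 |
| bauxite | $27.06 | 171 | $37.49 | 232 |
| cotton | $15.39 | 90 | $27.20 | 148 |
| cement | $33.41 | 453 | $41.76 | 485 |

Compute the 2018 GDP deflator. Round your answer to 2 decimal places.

154.73

Nominal GDP 2018 = 66.60·1129 + 37.49·232 + 27.20·148 + 41.76·485 = 108168.28.
Real GDP 2018 (at 2008 prices) = 39.99·1129 + 27.06·232 + 15.39·148 + 33.41·485 = 69908.20.
Deflator = Nominal/Real × 100 = 108168.28/69908.20 × 100 = 154.729.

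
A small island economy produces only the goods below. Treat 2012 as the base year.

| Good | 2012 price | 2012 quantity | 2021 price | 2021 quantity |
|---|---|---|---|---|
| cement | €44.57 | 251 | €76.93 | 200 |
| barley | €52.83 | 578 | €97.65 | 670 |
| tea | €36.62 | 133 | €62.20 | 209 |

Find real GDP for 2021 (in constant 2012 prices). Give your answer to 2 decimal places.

€51963.68

Real GDP 2021 = Σ (p_2012 × q_2021) = 44.57·200 + 52.83·670 + 36.62·209 = 51963.68.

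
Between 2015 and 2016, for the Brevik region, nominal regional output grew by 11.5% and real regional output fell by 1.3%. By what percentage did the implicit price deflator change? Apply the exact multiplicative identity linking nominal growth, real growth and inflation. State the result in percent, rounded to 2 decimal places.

12.97%

(1 + g_nom) = (1 + g_real)(1 + π), so π = 1.1150 / 0.9870 − 1 = 0.12969.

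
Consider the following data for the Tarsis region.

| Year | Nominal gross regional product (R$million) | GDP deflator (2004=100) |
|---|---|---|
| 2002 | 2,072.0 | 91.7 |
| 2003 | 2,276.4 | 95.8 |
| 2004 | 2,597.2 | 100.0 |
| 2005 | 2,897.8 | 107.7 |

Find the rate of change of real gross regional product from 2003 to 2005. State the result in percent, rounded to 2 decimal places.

13.23%

Real gross regional product 2003 = 2276.4/0.958 = 2376.20.
Real gross regional product 2005 = 2897.8/1.077 = 2690.62.
Change = 2690.62/2376.20 − 1 = 0.1323.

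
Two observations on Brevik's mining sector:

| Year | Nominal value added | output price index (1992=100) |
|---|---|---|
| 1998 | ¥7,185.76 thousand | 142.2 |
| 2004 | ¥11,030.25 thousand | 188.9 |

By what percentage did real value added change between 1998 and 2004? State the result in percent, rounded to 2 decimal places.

Real value added 1998 = 7185.76 / 1.422 = 5053.28.
Real value added 2004 = 11030.25 / 1.889 = 5839.20.
Real growth = 5839.20 / 5053.28 − 1 = 0.1555.

15.55%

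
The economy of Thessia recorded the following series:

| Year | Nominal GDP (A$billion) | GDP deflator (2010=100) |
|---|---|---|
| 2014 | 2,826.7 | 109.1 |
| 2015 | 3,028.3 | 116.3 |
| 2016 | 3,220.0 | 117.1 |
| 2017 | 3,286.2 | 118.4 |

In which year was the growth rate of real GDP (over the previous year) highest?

2016

2015: real = 3028.3/1.163 = 2603.87; growth vs 2014 (2590.93) = 0.50%.
2016: real = 3220.0/1.171 = 2749.79; growth vs 2015 (2603.87) = 5.60%.
2017: real = 3286.2/1.184 = 2775.51; growth vs 2016 (2749.79) = 0.94%.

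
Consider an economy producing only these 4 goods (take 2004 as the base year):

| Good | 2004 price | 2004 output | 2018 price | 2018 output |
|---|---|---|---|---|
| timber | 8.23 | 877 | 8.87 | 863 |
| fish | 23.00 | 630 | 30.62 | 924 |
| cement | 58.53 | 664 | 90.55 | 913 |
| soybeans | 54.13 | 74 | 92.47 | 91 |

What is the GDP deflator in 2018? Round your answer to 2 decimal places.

146.49

Nominal GDP 2018 = 8.87·863 + 30.62·924 + 90.55·913 + 92.47·91 = 127034.61.
Real GDP 2018 (at 2004 prices) = 8.23·863 + 23.00·924 + 58.53·913 + 54.13·91 = 86718.21.
Deflator = Nominal/Real × 100 = 127034.61/86718.21 × 100 = 146.491.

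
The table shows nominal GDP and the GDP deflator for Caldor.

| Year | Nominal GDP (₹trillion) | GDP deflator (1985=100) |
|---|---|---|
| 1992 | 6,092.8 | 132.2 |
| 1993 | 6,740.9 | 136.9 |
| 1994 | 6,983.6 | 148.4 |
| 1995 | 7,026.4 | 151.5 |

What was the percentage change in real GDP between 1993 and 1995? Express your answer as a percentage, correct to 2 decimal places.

-5.81%

Real GDP 1993 = 6740.9/1.369 = 4923.96.
Real GDP 1995 = 7026.4/1.515 = 4637.89.
Change = 4637.89/4923.96 − 1 = -0.0581.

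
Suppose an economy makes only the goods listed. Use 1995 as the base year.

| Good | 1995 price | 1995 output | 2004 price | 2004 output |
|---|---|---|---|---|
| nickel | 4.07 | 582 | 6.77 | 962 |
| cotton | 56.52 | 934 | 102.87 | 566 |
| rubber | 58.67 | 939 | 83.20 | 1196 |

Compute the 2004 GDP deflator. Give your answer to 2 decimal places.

154.84

Nominal GDP 2004 = 6.77·962 + 102.87·566 + 83.20·1196 = 164244.36.
Real GDP 2004 (at 1995 prices) = 4.07·962 + 56.52·566 + 58.67·1196 = 106074.98.
Deflator = Nominal/Real × 100 = 164244.36/106074.98 × 100 = 154.838.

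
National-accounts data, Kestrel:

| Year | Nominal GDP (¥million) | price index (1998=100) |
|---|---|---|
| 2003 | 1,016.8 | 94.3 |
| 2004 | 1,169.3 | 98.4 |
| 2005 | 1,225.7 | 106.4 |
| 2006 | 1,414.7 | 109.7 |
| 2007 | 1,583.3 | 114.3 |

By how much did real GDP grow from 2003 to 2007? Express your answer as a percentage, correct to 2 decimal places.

28.47%

Real GDP 2003 = 1016.8/0.943 = 1078.26.
Real GDP 2007 = 1583.3/1.143 = 1385.21.
Change = 1385.21/1078.26 − 1 = 0.2847.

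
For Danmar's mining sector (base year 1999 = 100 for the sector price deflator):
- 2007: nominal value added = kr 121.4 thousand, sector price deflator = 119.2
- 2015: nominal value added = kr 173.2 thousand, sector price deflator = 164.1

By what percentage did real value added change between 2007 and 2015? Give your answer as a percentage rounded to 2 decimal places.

Deflate each year: 2007 → 121.4/1.192 = 101.85; 2015 → 173.2/1.641 = 105.55.
So real value added changed by 105.55/101.85 − 1 = 0.0363, i.e. 3.63%.

3.63%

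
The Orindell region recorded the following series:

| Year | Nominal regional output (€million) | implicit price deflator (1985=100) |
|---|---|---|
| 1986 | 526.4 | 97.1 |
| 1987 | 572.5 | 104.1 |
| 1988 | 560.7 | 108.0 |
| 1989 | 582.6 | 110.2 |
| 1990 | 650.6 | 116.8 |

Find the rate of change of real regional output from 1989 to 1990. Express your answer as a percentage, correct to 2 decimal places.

Real regional output 1989 = 582.6/1.102 = 528.68.
Real regional output 1990 = 650.6/1.168 = 557.02.
Change = 557.02/528.68 − 1 = 0.0536.

5.36%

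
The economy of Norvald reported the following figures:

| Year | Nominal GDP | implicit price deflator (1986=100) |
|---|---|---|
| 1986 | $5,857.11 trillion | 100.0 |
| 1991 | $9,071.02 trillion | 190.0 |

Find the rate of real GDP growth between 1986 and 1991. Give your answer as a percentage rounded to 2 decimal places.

-18.49%

Real GDP 1986 = 5857.11 / 1.000 = 5857.11.
Real GDP 1991 = 9071.02 / 1.900 = 4774.22.
Real growth = 4774.22 / 5857.11 − 1 = -0.1849.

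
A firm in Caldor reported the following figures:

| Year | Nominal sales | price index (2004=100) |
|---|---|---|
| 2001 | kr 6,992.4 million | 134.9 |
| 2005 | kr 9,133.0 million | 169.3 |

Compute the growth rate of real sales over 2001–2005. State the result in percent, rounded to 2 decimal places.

4.07%

Deflate each year: 2001 → 6992.4/1.349 = 5183.40; 2005 → 9133.0/1.693 = 5394.57.
So real sales changed by 5394.57/5183.40 − 1 = 0.0407, i.e. 4.07%.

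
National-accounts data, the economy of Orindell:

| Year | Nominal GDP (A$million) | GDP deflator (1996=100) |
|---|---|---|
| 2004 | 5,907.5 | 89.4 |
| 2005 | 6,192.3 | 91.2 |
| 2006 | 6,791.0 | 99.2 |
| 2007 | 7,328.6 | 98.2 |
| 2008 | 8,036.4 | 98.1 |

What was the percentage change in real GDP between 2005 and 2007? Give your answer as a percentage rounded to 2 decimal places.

Real GDP 2005 = 6192.3/0.912 = 6789.80.
Real GDP 2007 = 7328.6/0.982 = 7462.93.
Change = 7462.93/6789.80 − 1 = 0.0991.

9.91%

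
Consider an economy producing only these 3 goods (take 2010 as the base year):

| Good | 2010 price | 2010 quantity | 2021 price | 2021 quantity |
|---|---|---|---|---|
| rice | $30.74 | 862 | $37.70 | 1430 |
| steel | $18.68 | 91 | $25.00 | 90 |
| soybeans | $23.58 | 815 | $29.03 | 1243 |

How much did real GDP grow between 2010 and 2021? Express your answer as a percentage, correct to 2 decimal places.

Real GDP 2010 = Nominal GDP 2010 = 30.74·862 + 18.68·91 + 23.58·815 = 47415.46.
Real GDP 2021 (at 2010 prices) = 30.74·1430 + 18.68·90 + 23.58·1243 = 74949.34.
Real growth = 74949.34/47415.46 − 1 = 0.5807.

58.07%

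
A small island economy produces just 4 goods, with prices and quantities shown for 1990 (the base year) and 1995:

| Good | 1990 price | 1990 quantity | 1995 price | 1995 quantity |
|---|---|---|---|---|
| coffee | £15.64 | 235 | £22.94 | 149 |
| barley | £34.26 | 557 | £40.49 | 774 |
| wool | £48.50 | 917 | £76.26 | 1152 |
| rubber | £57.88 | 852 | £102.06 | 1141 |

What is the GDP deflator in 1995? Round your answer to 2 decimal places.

Nominal GDP 1995 = 22.94·149 + 40.49·774 + 76.26·1152 + 102.06·1141 = 239059.30.
Real GDP 1995 (at 1990 prices) = 15.64·149 + 34.26·774 + 48.50·1152 + 57.88·1141 = 150760.68.
Deflator = Nominal/Real × 100 = 239059.30/150760.68 × 100 = 158.569.

158.57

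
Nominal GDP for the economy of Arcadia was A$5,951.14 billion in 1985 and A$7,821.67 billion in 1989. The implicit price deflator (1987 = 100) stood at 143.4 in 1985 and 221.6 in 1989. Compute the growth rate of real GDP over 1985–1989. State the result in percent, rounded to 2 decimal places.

Deflate each year: 1985 → 5951.14/1.434 = 4150.03; 1989 → 7821.67/2.216 = 3529.63.
So real GDP changed by 3529.63/4150.03 − 1 = -0.1495, i.e. -14.95%.

-14.95%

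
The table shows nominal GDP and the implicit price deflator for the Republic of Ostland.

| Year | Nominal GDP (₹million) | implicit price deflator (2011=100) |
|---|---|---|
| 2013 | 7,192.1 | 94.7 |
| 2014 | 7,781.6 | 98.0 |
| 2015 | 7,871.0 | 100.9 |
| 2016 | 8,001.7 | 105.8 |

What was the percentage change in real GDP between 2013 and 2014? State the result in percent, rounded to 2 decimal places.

4.55%

Real GDP 2013 = 7192.1/0.947 = 7594.61.
Real GDP 2014 = 7781.6/0.980 = 7940.41.
Change = 7940.41/7594.61 − 1 = 0.0455.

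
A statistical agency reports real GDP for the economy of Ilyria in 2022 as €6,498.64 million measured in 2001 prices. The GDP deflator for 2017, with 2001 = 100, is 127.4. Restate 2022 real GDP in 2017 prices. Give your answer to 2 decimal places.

€8,279.27 million

Real GDP in 2017 prices = Real GDP in 2001 prices × (P_2017/P_2001) = 6498.64 × 1.274 = 8279.27.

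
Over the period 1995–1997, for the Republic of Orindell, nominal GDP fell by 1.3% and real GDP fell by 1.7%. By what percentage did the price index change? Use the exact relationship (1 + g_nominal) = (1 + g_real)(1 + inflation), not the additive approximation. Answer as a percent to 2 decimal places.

(1 + g_nom) = (1 + g_real)(1 + π), so π = 0.9870 / 0.9830 − 1 = 0.00407.

0.41%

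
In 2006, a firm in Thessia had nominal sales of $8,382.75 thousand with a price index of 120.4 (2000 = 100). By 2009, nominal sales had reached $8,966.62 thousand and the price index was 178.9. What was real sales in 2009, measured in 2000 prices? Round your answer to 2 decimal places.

$5,012.08 thousand

Real sales = Nominal / (price index/100) = 8966.62 / 1.789 = 5012.08.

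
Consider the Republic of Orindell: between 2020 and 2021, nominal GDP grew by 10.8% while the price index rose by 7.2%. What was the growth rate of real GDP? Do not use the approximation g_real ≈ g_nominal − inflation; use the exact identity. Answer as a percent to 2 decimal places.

(1 + g_nom) = (1 + g_real)(1 + π), so g_real = 1.1080 / 1.0720 − 1 = 0.03358.

3.36%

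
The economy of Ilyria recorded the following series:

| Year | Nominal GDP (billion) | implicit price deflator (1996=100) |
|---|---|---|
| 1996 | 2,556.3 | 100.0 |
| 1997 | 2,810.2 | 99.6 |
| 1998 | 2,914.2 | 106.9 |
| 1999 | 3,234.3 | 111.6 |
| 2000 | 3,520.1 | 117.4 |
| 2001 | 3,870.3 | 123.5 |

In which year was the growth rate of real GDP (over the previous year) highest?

1997

1997: real = 2810.2/0.996 = 2821.49; growth vs 1996 (2556.30) = 10.37%.
1998: real = 2914.2/1.069 = 2726.10; growth vs 1997 (2821.49) = -3.38%.
1999: real = 3234.3/1.116 = 2898.12; growth vs 1998 (2726.10) = 6.31%.
2000: real = 3520.1/1.174 = 2998.38; growth vs 1999 (2898.12) = 3.46%.
2001: real = 3870.3/1.235 = 3133.85; growth vs 2000 (2998.38) = 4.52%.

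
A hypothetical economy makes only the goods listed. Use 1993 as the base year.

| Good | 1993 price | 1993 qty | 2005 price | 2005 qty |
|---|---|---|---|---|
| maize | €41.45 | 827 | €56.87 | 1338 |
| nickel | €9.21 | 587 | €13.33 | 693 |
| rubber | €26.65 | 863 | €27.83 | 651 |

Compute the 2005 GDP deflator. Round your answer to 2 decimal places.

130.63

Nominal GDP 2005 = 56.87·1338 + 13.33·693 + 27.83·651 = 103447.08.
Real GDP 2005 (at 1993 prices) = 41.45·1338 + 9.21·693 + 26.65·651 = 79191.78.
Deflator = Nominal/Real × 100 = 103447.08/79191.78 × 100 = 130.629.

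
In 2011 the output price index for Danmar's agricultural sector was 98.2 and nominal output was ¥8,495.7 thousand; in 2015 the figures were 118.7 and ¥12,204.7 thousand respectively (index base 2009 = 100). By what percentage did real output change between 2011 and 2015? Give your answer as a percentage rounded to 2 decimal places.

Deflate each year: 2011 → 8495.7/0.982 = 8651.43; 2015 → 12204.7/1.187 = 10281.97.
So real output changed by 10281.97/8651.43 − 1 = 0.1885, i.e. 18.85%.

18.85%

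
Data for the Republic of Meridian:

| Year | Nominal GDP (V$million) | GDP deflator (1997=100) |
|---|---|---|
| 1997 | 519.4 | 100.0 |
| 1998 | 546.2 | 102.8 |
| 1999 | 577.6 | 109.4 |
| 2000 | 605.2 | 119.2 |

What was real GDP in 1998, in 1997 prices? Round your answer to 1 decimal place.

Real GDP 1998 = 546.2 / 1.028 = 531.32.

V$531.3 million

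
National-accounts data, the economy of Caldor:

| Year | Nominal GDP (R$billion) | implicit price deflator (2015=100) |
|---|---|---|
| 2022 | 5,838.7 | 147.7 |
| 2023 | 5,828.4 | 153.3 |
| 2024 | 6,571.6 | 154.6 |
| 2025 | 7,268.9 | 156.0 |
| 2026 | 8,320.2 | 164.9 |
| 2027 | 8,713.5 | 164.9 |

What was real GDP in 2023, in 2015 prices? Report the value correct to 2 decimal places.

Real GDP 2023 = 5828.4 / 1.533 = 3801.96.

R$3,801.96 billion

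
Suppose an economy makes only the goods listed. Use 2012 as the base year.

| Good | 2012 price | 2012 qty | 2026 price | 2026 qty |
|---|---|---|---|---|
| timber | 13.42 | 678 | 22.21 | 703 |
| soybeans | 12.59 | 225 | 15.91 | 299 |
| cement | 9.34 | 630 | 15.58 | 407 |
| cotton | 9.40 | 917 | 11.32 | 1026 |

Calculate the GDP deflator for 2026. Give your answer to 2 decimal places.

Nominal GDP 2026 = 22.21·703 + 15.91·299 + 15.58·407 + 11.32·1026 = 38326.10.
Real GDP 2026 (at 2012 prices) = 13.42·703 + 12.59·299 + 9.34·407 + 9.40·1026 = 26644.45.
Deflator = Nominal/Real × 100 = 38326.10/26644.45 × 100 = 143.843.

143.84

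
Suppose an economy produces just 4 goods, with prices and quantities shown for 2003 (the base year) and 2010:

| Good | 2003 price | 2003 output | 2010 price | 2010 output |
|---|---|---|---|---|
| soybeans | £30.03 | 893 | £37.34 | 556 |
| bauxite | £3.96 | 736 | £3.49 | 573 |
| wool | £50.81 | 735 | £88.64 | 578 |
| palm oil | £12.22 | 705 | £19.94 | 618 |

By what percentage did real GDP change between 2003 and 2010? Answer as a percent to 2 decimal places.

Real GDP 2003 = Nominal GDP 2003 = 30.03·893 + 3.96·736 + 50.81·735 + 12.22·705 = 75691.80.
Real GDP 2010 (at 2003 prices) = 30.03·556 + 3.96·573 + 50.81·578 + 12.22·618 = 55885.90.
Real growth = 55885.90/75691.80 − 1 = -0.2617.

-26.17%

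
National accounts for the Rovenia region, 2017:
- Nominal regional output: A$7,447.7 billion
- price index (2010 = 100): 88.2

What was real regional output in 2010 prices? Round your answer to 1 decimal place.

Real regional output = Nominal / (price index/100) = 7447.7 / 0.882 = 8444.10.

A$8,444.1 billion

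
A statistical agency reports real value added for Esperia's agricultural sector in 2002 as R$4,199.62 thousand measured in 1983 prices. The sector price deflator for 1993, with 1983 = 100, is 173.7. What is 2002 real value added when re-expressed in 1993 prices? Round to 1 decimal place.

Real value added in 1993 prices = Real value added in 1983 prices × (P_1993/P_1983) = 4199.62 × 1.737 = 7294.74.

R$7,294.7 thousand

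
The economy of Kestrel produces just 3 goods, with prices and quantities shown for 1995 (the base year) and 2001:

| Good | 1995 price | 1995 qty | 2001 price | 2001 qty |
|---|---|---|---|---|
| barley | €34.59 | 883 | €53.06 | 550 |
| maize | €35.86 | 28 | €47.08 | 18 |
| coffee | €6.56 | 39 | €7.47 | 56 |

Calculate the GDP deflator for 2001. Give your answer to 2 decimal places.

151.96

Nominal GDP 2001 = 53.06·550 + 47.08·18 + 7.47·56 = 30448.76.
Real GDP 2001 (at 1995 prices) = 34.59·550 + 35.86·18 + 6.56·56 = 20037.34.
Deflator = Nominal/Real × 100 = 30448.76/20037.34 × 100 = 151.960.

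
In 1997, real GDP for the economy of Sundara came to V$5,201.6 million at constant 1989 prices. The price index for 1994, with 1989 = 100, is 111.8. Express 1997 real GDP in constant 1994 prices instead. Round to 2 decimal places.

V$5,815.39 million

Real GDP in 1994 prices = Real GDP in 1989 prices × (P_1994/P_1989) = 5201.6 × 1.118 = 5815.39.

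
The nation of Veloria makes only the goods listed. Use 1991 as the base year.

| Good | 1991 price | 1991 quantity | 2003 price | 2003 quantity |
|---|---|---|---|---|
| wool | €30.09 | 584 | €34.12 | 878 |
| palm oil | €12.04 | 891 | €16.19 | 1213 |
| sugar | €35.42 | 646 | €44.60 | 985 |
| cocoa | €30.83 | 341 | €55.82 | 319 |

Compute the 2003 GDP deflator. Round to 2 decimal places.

129.84

Nominal GDP 2003 = 34.12·878 + 16.19·1213 + 44.60·985 + 55.82·319 = 111333.41.
Real GDP 2003 (at 1991 prices) = 30.09·878 + 12.04·1213 + 35.42·985 + 30.83·319 = 85747.01.
Deflator = Nominal/Real × 100 = 111333.41/85747.01 × 100 = 129.839.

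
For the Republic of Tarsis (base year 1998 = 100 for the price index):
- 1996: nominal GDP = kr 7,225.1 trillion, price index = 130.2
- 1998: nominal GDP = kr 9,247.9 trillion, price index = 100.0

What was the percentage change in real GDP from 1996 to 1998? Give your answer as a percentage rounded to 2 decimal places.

Real GDP 1996 = 7225.1 / 1.302 = 5549.23.
Real GDP 1998 = 9247.9 / 1.000 = 9247.90.
Real growth = 9247.90 / 5549.23 − 1 = 0.6665.

66.65%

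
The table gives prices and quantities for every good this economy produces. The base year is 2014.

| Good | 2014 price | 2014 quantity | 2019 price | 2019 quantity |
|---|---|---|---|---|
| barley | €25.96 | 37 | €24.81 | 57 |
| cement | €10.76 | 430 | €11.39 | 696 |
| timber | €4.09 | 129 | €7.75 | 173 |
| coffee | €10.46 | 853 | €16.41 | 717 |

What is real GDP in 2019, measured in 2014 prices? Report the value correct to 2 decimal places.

€17176.07

Real GDP 2019 = Σ (p_2014 × q_2019) = 25.96·57 + 10.76·696 + 4.09·173 + 10.46·717 = 17176.07.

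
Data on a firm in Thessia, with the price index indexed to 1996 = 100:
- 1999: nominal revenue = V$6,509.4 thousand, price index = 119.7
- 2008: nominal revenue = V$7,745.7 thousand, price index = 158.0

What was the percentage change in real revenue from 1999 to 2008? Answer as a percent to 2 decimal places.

Deflate each year: 1999 → 6509.4/1.197 = 5438.10; 2008 → 7745.7/1.580 = 4902.34.
So real revenue changed by 4902.34/5438.10 − 1 = -0.0985, i.e. -9.85%.

-9.85%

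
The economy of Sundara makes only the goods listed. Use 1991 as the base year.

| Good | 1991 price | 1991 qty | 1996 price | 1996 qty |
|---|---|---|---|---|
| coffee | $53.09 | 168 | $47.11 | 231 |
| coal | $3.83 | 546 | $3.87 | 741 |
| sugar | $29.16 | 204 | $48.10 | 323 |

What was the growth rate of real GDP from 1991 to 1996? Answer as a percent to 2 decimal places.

44.59%

Real GDP 1991 = Nominal GDP 1991 = 53.09·168 + 3.83·546 + 29.16·204 = 16958.94.
Real GDP 1996 (at 1991 prices) = 53.09·231 + 3.83·741 + 29.16·323 = 24520.50.
Real growth = 24520.50/16958.94 − 1 = 0.4459.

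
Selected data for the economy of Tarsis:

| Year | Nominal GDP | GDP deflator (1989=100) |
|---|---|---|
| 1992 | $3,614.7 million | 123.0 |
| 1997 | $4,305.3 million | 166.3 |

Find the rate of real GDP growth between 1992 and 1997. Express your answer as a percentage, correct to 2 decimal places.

-11.91%

Deflate each year: 1992 → 3614.7/1.230 = 2938.78; 1997 → 4305.3/1.663 = 2588.88.
So real GDP changed by 2588.88/2938.78 − 1 = -0.1191, i.e. -11.91%.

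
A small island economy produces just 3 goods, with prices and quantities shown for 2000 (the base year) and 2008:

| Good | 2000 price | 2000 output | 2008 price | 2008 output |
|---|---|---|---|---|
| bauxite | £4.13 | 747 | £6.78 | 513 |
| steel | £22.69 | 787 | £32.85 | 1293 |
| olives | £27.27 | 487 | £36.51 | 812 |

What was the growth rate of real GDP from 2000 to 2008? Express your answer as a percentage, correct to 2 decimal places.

56.62%

Real GDP 2000 = Nominal GDP 2000 = 4.13·747 + 22.69·787 + 27.27·487 = 34222.63.
Real GDP 2008 (at 2000 prices) = 4.13·513 + 22.69·1293 + 27.27·812 = 53600.10.
Real growth = 53600.10/34222.63 − 1 = 0.5662.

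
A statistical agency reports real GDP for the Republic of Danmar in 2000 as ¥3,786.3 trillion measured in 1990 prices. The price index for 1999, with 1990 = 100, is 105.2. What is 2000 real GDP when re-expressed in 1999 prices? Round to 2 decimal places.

Real GDP in 1999 prices = Real GDP in 1990 prices × (P_1999/P_1990) = 3786.3 × 1.052 = 3983.19.

¥3,983.19 trillion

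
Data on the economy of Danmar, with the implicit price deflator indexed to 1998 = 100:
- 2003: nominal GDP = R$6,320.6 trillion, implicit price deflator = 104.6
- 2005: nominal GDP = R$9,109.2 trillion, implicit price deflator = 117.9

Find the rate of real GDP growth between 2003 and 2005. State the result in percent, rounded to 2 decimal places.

Real GDP 2003 = 6320.6 / 1.046 = 6042.64.
Real GDP 2005 = 9109.2 / 1.179 = 7726.21.
Real growth = 7726.21 / 6042.64 − 1 = 0.2786.

27.86%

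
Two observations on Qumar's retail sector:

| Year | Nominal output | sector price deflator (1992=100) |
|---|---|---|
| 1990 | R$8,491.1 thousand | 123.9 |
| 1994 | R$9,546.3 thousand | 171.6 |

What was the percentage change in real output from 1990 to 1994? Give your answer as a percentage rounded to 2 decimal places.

-18.82%

Deflate each year: 1990 → 8491.1/1.239 = 6853.19; 1994 → 9546.3/1.716 = 5563.11.
So real output changed by 5563.11/6853.19 − 1 = -0.1882, i.e. -18.82%.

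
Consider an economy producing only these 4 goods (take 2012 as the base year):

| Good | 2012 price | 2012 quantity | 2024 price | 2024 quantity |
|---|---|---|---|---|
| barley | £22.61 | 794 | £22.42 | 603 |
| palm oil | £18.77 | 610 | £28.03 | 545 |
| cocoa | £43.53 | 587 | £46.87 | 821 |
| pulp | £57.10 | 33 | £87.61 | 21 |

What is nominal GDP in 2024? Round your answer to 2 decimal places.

Nominal GDP 2024 = Σ (p_2024 × q_2024) = 22.42·603 + 28.03·545 + 46.87·821 + 87.61·21 = 69115.69.

£69115.69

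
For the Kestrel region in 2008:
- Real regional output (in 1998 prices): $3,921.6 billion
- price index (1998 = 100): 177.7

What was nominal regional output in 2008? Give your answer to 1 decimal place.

Nominal regional output = Real × (price index/100) = 3921.6 × 1.777 = 6968.68.

$6,968.7 billion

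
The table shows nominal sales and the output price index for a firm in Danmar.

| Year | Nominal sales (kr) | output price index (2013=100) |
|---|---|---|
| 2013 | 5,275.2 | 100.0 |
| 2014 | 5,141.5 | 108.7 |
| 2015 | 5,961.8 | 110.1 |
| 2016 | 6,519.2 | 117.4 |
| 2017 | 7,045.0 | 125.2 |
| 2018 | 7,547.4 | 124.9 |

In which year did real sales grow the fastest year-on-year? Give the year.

2015

2014: real = 5141.5/1.087 = 4729.99; growth vs 2013 (5275.20) = -10.34%.
2015: real = 5961.8/1.101 = 5414.90; growth vs 2014 (4729.99) = 14.48%.
2016: real = 6519.2/1.174 = 5552.98; growth vs 2015 (5414.90) = 2.55%.
2017: real = 7045.0/1.252 = 5627.00; growth vs 2016 (5552.98) = 1.33%.
2018: real = 7547.4/1.249 = 6042.75; growth vs 2017 (5627.00) = 7.39%.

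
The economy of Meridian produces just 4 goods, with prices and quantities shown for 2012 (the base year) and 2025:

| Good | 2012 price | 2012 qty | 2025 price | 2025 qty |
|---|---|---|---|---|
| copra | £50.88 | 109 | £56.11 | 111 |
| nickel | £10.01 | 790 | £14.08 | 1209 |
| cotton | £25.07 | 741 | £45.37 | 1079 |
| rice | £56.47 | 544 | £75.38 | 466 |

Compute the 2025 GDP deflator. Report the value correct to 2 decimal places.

150.93

Nominal GDP 2025 = 56.11·111 + 14.08·1209 + 45.37·1079 + 75.38·466 = 107332.24.
Real GDP 2025 (at 2012 prices) = 50.88·111 + 10.01·1209 + 25.07·1079 + 56.47·466 = 71115.32.
Deflator = Nominal/Real × 100 = 107332.24/71115.32 × 100 = 150.927.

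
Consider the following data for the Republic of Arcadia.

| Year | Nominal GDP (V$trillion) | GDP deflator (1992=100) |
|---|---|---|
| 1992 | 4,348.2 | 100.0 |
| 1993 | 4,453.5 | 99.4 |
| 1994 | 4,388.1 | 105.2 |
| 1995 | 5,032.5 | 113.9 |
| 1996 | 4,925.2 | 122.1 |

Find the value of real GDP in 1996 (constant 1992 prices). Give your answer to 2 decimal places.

Real GDP 1996 = 4925.2 / 1.221 = 4033.74.

V$4,033.74 trillion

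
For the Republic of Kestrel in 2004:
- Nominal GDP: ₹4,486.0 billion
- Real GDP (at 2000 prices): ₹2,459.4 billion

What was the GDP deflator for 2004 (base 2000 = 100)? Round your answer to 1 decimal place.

182.4

GDP deflator = (Nominal / Real) × 100 = 4486.0 / 2459.4 × 100 = 182.40.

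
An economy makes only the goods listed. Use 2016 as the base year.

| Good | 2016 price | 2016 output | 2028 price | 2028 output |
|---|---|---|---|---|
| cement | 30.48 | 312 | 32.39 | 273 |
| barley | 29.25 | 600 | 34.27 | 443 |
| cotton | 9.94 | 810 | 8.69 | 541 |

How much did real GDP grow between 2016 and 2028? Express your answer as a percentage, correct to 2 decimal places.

Real GDP 2016 = Nominal GDP 2016 = 30.48·312 + 29.25·600 + 9.94·810 = 35111.16.
Real GDP 2028 (at 2016 prices) = 30.48·273 + 29.25·443 + 9.94·541 = 26656.33.
Real growth = 26656.33/35111.16 − 1 = -0.2408.

-24.08%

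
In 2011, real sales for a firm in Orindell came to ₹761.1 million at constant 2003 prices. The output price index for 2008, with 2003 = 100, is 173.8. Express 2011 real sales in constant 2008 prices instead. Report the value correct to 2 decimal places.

Real sales in 2008 prices = Real sales in 2003 prices × (P_2008/P_2003) = 761.1 × 1.738 = 1322.79.

₹1,322.79 million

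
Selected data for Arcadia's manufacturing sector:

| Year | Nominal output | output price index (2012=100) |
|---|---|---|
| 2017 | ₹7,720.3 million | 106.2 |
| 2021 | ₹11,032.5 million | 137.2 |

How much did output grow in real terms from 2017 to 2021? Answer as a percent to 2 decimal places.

Deflate each year: 2017 → 7720.3/1.062 = 7269.59; 2021 → 11032.5/1.372 = 8041.18.
So real output changed by 8041.18/7269.59 − 1 = 0.1061, i.e. 10.61%.

10.61%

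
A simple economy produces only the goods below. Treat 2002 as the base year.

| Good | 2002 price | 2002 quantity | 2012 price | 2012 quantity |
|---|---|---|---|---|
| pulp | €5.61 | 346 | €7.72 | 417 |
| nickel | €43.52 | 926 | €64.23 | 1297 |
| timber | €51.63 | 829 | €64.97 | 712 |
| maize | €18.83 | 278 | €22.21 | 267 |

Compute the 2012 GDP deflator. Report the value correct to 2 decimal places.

137.92

Nominal GDP 2012 = 7.72·417 + 64.23·1297 + 64.97·712 + 22.21·267 = 138714.26.
Real GDP 2012 (at 2002 prices) = 5.61·417 + 43.52·1297 + 51.63·712 + 18.83·267 = 100572.98.
Deflator = Nominal/Real × 100 = 138714.26/100572.98 × 100 = 137.924.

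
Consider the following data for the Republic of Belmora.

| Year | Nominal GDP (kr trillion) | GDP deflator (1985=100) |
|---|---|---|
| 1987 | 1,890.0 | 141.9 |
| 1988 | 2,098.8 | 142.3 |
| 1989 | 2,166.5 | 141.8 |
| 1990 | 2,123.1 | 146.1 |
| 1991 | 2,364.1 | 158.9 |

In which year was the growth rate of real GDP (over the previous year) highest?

1988: real = 2098.8/1.423 = 1474.91; growth vs 1987 (1331.92) = 10.74%.
1989: real = 2166.5/1.418 = 1527.86; growth vs 1988 (1474.91) = 3.59%.
1990: real = 2123.1/1.461 = 1453.18; growth vs 1989 (1527.86) = -4.89%.
1991: real = 2364.1/1.589 = 1487.79; growth vs 1990 (1453.18) = 2.38%.

1988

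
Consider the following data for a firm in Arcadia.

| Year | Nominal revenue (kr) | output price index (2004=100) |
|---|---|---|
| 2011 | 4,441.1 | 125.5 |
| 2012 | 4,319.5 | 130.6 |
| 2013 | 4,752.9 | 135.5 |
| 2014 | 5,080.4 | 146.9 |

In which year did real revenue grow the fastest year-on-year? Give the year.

2013

2012: real = 4319.5/1.306 = 3307.43; growth vs 2011 (3538.73) = -6.54%.
2013: real = 4752.9/1.355 = 3507.68; growth vs 2012 (3307.43) = 6.05%.
2014: real = 5080.4/1.469 = 3458.41; growth vs 2013 (3507.68) = -1.40%.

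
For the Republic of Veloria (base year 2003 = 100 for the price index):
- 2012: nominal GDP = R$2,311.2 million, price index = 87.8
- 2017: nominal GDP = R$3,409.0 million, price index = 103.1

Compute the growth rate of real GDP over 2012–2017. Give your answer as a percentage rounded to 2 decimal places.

Deflate each year: 2012 → 2311.2/0.878 = 2632.35; 2017 → 3409.0/1.031 = 3306.50.
So real GDP changed by 3306.50/2632.35 − 1 = 0.2561, i.e. 25.61%.

25.61%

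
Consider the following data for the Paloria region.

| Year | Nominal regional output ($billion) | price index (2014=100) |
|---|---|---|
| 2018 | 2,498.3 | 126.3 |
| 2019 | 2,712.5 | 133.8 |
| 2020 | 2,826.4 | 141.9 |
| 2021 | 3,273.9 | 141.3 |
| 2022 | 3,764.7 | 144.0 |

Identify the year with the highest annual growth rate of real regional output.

2021

2019: real = 2712.5/1.338 = 2027.28; growth vs 2018 (1978.07) = 2.49%.
2020: real = 2826.4/1.419 = 1991.83; growth vs 2019 (2027.28) = -1.75%.
2021: real = 3273.9/1.413 = 2316.99; growth vs 2020 (1991.83) = 16.32%.
2022: real = 3764.7/1.440 = 2614.38; growth vs 2021 (2316.99) = 12.84%.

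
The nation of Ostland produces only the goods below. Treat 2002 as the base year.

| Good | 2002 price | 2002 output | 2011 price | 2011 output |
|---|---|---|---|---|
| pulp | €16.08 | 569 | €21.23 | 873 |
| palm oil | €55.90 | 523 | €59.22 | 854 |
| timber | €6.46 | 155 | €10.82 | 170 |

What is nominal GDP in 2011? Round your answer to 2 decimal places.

Nominal GDP 2011 = Σ (p_2011 × q_2011) = 21.23·873 + 59.22·854 + 10.82·170 = 70947.07.

€70947.07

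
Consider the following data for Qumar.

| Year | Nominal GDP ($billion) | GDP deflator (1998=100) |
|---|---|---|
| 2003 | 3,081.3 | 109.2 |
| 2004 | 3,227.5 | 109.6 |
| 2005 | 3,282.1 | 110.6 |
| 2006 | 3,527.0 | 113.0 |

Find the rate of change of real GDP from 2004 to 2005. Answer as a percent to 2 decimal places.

0.77%

Real GDP 2004 = 3227.5/1.096 = 2944.80.
Real GDP 2005 = 3282.1/1.106 = 2967.54.
Change = 2967.54/2944.80 − 1 = 0.0077.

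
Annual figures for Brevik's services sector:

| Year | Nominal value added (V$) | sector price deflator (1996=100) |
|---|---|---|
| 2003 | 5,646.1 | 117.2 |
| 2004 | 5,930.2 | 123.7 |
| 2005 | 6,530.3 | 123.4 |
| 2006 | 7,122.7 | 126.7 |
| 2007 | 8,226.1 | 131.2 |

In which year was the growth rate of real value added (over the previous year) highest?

2004: real = 5930.2/1.237 = 4794.02; growth vs 2003 (4817.49) = -0.49%.
2005: real = 6530.3/1.234 = 5291.98; growth vs 2004 (4794.02) = 10.39%.
2006: real = 7122.7/1.267 = 5621.70; growth vs 2005 (5291.98) = 6.23%.
2007: real = 8226.1/1.312 = 6269.89; growth vs 2006 (5621.70) = 11.53%.

2007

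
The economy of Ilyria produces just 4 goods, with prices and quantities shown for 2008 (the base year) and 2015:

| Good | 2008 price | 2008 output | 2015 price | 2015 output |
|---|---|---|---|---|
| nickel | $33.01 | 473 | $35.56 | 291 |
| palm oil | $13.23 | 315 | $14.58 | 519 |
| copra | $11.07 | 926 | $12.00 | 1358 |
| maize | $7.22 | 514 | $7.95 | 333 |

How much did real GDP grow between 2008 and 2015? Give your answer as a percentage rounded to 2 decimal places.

0.49%

Real GDP 2008 = Nominal GDP 2008 = 33.01·473 + 13.23·315 + 11.07·926 + 7.22·514 = 33743.08.
Real GDP 2015 (at 2008 prices) = 33.01·291 + 13.23·519 + 11.07·1358 + 7.22·333 = 33909.60.
Real growth = 33909.60/33743.08 − 1 = 0.0049.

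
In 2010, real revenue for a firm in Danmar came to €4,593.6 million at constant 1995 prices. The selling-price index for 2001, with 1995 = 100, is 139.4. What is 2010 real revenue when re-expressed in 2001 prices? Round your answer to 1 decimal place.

€6,403.5 million

Real revenue in 2001 prices = Real revenue in 1995 prices × (P_2001/P_1995) = 4593.6 × 1.394 = 6403.48.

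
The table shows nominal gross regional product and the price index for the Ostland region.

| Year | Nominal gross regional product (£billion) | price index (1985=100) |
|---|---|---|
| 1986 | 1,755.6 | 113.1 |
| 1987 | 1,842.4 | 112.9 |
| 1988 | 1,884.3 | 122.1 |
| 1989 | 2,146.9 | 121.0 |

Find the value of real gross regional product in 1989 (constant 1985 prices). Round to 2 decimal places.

Real gross regional product 1989 = 2146.9 / 1.210 = 1774.30.

£1,774.30 billion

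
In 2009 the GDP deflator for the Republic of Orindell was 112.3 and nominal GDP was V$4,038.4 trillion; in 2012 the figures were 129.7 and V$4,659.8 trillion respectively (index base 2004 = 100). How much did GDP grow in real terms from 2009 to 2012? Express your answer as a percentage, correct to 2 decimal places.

-0.09%

Real GDP 2009 = 4038.4 / 1.123 = 3596.08.
Real GDP 2012 = 4659.8 / 1.297 = 3592.75.
Real growth = 3592.75 / 3596.08 − 1 = -0.0009.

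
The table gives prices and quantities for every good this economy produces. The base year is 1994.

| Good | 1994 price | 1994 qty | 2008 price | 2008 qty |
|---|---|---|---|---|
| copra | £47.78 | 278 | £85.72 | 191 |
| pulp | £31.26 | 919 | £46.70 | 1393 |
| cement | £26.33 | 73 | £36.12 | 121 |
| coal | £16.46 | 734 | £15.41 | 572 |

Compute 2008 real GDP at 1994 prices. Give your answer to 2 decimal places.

Real GDP 2008 = Σ (p_1994 × q_2008) = 47.78·191 + 31.26·1393 + 26.33·121 + 16.46·572 = 65272.21.

£65272.21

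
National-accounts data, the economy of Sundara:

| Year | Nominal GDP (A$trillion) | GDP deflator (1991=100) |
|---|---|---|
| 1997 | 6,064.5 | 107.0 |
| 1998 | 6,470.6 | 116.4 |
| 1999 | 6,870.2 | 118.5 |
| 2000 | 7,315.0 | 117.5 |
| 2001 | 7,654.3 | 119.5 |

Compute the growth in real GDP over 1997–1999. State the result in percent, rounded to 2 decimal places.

Real GDP 1997 = 6064.5/1.070 = 5667.76.
Real GDP 1999 = 6870.2/1.185 = 5797.64.
Change = 5797.64/5667.76 − 1 = 0.0229.

2.29%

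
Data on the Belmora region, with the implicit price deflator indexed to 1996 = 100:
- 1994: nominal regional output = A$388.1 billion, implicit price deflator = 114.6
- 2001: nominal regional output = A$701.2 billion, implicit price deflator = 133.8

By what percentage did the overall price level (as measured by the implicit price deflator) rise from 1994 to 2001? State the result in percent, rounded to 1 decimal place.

Price-level change = 133.8 / 114.6 − 1 = 0.1675.

16.8%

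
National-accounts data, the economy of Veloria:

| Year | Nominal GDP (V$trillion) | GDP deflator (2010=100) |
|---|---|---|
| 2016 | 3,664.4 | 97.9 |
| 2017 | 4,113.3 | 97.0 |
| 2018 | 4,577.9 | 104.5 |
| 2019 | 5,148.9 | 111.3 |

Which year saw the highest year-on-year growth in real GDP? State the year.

2017: real = 4113.3/0.970 = 4240.52; growth vs 2016 (3743.00) = 13.29%.
2018: real = 4577.9/1.045 = 4380.77; growth vs 2017 (4240.52) = 3.31%.
2019: real = 5148.9/1.113 = 4626.15; growth vs 2018 (4380.77) = 5.60%.

2017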